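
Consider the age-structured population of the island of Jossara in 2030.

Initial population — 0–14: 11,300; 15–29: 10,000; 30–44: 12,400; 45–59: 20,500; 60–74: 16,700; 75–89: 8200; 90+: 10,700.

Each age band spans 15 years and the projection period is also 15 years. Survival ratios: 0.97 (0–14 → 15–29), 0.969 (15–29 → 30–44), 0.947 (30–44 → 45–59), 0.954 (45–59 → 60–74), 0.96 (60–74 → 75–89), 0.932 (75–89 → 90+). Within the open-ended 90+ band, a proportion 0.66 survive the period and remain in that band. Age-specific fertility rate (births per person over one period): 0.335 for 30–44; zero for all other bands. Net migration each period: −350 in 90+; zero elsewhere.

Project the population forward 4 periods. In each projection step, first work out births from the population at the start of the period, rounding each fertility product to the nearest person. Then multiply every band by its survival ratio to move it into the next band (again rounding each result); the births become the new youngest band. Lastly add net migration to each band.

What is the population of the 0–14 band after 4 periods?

Call the bands 1 to 7, youngest first.
— Period 1 —
Births: 12400 * 0.335 = 4154
Band 2: 11300 * 0.97 = 10961
Band 3: 10000 * 0.969 = 9690
Band 4: 12400 * 0.947 = 11743
Band 5: 20500 * 0.954 = 19557
Band 6: 16700 * 0.96 = 16032
Band 7: 8200 * 0.932 + 10700 * 0.66 = 7642 + 7062 = 14704
Net migration: Band 7 − 350 → 14354
End of period: [4154, 10961, 9690, 11743, 19557, 16032, 14354]
— Period 2 —
Births: 9690 * 0.335 = 3246
Band 2: 4154 * 0.97 = 4029
Band 3: 10961 * 0.969 = 10621
Band 4: 9690 * 0.947 = 9176
Band 5: 11743 * 0.954 = 11203
Band 6: 19557 * 0.96 = 18775
Band 7: 16032 * 0.932 + 14354 * 0.66 = 14942 + 9474 = 24416
Net migration: Band 7 − 350 → 24066
End of period: [3246, 4029, 10621, 9176, 11203, 18775, 24066]
— Period 3 —
Births: 10621 * 0.335 = 3558
Band 2: 3246 * 0.97 = 3149
Band 3: 4029 * 0.969 = 3904
Band 4: 10621 * 0.947 = 10058
Band 5: 9176 * 0.954 = 8754
Band 6: 11203 * 0.96 = 10755
Band 7: 18775 * 0.932 + 24066 * 0.66 = 17498 + 15884 = 33382
Net migration: Band 7 − 350 → 33032
End of period: [3558, 3149, 3904, 10058, 8754, 10755, 33032]
— Period 4 —
Births: 3904 * 0.335 = 1308
Band 2: 3558 * 0.97 = 3451
Band 3: 3149 * 0.969 = 3051
Band 4: 3904 * 0.947 = 3697
Band 5: 10058 * 0.954 = 9595
Band 6: 8754 * 0.96 = 8404
Band 7: 10755 * 0.932 + 33032 * 0.66 = 10024 + 21801 = 31825
Net migration: Band 7 − 350 → 31475
End of period: [1308, 3451, 3051, 3697, 9595, 8404, 31475]

1308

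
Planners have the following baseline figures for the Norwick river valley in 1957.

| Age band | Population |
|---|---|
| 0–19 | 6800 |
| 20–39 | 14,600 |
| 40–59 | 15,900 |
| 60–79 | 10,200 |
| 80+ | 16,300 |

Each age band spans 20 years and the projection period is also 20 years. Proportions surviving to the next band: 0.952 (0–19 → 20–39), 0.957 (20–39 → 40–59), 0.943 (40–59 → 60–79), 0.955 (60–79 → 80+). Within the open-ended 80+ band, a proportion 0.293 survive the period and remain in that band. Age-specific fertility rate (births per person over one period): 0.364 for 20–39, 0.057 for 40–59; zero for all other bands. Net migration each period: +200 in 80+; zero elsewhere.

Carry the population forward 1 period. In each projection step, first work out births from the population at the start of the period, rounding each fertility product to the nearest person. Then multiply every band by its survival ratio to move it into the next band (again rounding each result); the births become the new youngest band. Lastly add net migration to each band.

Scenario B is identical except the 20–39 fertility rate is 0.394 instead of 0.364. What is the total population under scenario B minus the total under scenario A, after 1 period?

Let band 1 be 0–19 through band 5 = 80+.
[period 1]
Births: 14600 × 0.364 = 5314  |  15900 × 0.057 = 906 → total 6220
Band 2: 6800 × 0.952 = 6474
Band 3: 14600 × 0.957 = 13972
Band 4: 15900 × 0.943 = 14994
Band 5: 10200 × 0.955 + 16300 × 0.293 = 9741 + 4776 = 14517
Net migration: Band 5 + 200 → 14717
Population now: 0–19=6220, 20–39=6474, 40–59=13972, 60–79=14994, 80+=14717
Scenario A total after 1 period: 56377
Scenario B projection —
[period 1]
Births: 14600 × 0.394 = 5752  |  15900 × 0.057 = 906 → total 6658
Band 2: 6800 × 0.952 = 6474
Band 3: 14600 × 0.957 = 13972
Band 4: 15900 × 0.943 = 14994
Band 5: 10200 × 0.955 + 16300 × 0.293 = 9741 + 4776 = 14517
Net migration: Band 5 + 200 → 14717
Population now: 0–19=6658, 20–39=6474, 40–59=13972, 60–79=14994, 80+=14717
Scenario B total after 1 period: 56815
Difference B − A = 56815 − 56377 = 438

438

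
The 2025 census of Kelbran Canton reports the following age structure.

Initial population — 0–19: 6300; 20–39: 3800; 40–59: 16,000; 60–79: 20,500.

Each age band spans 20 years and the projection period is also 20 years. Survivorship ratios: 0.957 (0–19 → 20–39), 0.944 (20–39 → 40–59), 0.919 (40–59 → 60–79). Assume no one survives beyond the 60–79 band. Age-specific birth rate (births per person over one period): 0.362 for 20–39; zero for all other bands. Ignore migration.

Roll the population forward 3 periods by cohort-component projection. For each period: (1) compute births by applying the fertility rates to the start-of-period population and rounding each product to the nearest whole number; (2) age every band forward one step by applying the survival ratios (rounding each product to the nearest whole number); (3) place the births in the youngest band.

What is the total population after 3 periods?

9038

— Period 1 —
Births: 3800 × 0.362 = 1376
20–39: 6300 × 0.957 = 6029
40–59: 3800 × 0.944 = 3587
60–79: 16000 × 0.919 = 14704
End of period: [1376, 6029, 3587, 14704]
— Period 2 —
Births: 6029 × 0.362 = 2182
20–39: 1376 × 0.957 = 1317
40–59: 6029 × 0.944 = 5691
60–79: 3587 × 0.919 = 3296
End of period: [2182, 1317, 5691, 3296]
— Period 3 —
Births: 1317 × 0.362 = 477
20–39: 2182 × 0.957 = 2088
40–59: 1317 × 0.944 = 1243
60–79: 5691 × 0.919 = 5230
End of period: [477, 2088, 1243, 5230]
Total after period 3: 477 + 2088 + 1243 + 5230 = 9038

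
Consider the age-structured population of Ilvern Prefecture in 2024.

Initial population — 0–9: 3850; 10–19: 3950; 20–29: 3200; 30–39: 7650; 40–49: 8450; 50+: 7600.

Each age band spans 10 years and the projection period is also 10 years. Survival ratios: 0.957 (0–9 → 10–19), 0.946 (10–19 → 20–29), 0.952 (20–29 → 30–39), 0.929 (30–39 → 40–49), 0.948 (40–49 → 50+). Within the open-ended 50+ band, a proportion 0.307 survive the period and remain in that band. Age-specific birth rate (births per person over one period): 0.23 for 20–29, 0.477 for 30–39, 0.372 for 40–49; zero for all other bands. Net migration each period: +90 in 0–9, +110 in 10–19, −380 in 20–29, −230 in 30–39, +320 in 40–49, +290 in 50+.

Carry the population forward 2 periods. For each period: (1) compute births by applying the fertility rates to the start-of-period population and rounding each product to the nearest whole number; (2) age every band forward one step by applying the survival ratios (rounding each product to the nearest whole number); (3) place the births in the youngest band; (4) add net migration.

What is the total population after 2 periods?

[period 1]
Births: 3200 × 0.23 = 736, 7650 × 0.477 = 3649, 8450 × 0.372 = 3143 — total 7528
10–19: 3850 × 0.957 = 3684
20–29: 3950 × 0.946 = 3737
30–39: 3200 × 0.952 = 3046
40–49: 7650 × 0.929 = 7107
50+: 8450 × 0.948 + 7600 × 0.307 = 8011 + 2333 = 10344
Net migration: 0–9 + 90 → 7618; 10–19 + 110 → 3794; 20–29 − 380 → 3357; 30–39 − 230 → 2816; 40–49 + 320 → 7427; 50+ + 290 → 10634
→ [7618, 3794, 3357, 2816, 7427, 10634]
[period 2]
Births: 3357 × 0.23 = 772, 2816 × 0.477 = 1343, 7427 × 0.372 = 2763 — total 4878
10–19: 7618 × 0.957 = 7290
20–29: 3794 × 0.946 = 3589
30–39: 3357 × 0.952 = 3196
40–49: 2816 × 0.929 = 2616
50+: 7427 × 0.948 + 10634 × 0.307 = 7041 + 3265 = 10306
Net migration: 0–9 + 90 → 4968; 10–19 + 110 → 7400; 20–29 − 380 → 3209; 30–39 − 230 → 2966; 40–49 + 320 → 2936; 50+ + 290 → 10596
→ [4968, 7400, 3209, 2966, 2936, 10596]
Total after period 2: 4968 + 7400 + 3209 + 2966 + 2936 + 10596 = 32075

32075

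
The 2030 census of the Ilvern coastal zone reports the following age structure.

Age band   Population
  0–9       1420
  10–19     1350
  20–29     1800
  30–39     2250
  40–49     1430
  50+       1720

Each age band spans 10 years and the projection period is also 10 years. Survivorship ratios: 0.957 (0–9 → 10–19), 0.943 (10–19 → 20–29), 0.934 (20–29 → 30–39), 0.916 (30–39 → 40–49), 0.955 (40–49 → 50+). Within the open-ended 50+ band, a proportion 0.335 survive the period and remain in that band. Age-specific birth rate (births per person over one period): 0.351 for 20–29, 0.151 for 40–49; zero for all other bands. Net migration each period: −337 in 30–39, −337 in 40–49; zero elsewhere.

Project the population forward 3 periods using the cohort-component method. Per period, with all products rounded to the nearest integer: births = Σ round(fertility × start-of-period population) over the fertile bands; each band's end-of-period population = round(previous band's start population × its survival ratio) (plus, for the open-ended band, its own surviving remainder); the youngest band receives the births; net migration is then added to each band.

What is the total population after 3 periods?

4954

Numbering the groups 1..6 from youngest to oldest:
— Period 1 —
Births: 1800 × 0.351 = 632 ; 1430 × 0.151 = 216 → 848
Group 2: 1420 × 0.957 = 1359
Group 3: 1350 × 0.943 = 1273
Group 4: 1800 × 0.934 = 1681
Group 5: 2250 × 0.916 = 2061
Group 6: 1430 × 0.955 + 1720 × 0.335 = 1366 + 576 = 1942
Net migration: Group 4 − 337 → 1344; Group 5 − 337 → 1724
End of period: [848, 1359, 1273, 1344, 1724, 1942]
— Period 2 —
Births: 1273 × 0.351 = 447 ; 1724 × 0.151 = 260 → 707
Group 2: 848 × 0.957 = 812
Group 3: 1359 × 0.943 = 1282
Group 4: 1273 × 0.934 = 1189
Group 5: 1344 × 0.916 = 1231
Group 6: 1724 × 0.955 + 1942 × 0.335 = 1646 + 651 = 2297
Net migration: Group 4 − 337 → 852; Group 5 − 337 → 894
End of period: [707, 812, 1282, 852, 894, 2297]
— Period 3 —
Births: 1282 × 0.351 = 450 ; 894 × 0.151 = 135 → 585
Group 2: 707 × 0.957 = 677
Group 3: 812 × 0.943 = 766
Group 4: 1282 × 0.934 = 1197
Group 5: 852 × 0.916 = 780
Group 6: 894 × 0.955 + 2297 × 0.335 = 854 + 769 = 1623
Net migration: Group 4 − 337 → 860; Group 5 − 337 → 443
End of period: [585, 677, 766, 860, 443, 1623]
Total after period 3: 585 + 677 + 766 + 860 + 443 + 1623 = 4954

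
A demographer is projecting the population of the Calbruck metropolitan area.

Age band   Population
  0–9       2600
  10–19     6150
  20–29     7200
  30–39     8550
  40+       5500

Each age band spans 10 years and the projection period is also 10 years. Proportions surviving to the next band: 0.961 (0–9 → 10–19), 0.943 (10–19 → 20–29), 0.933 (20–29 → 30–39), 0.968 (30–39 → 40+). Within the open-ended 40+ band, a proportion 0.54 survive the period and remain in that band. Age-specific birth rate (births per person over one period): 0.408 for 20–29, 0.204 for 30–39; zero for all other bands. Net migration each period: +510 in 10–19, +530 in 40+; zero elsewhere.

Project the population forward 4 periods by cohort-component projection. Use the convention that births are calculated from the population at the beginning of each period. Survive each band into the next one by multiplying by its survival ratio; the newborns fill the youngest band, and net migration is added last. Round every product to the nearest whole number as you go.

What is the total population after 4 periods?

23534

— Period 1 —
Births: 7200 * 0.408 = 2938 ; 8550 * 0.204 = 1744 → total 4682
10–19: 2600 * 0.961 = 2499
20–29: 6150 * 0.943 = 5799
30–39: 7200 * 0.933 = 6718
40+: 8550 * 0.968 + 5500 * 0.54 = 8276 + 2970 = 11246
Net migration: 10–19 + 510 → 3009; 40+ + 530 → 11776
→ [4682, 3009, 5799, 6718, 11776]
— Period 2 —
Births: 5799 * 0.408 = 2366 ; 6718 * 0.204 = 1370 → total 3736
10–19: 4682 * 0.961 = 4499
20–29: 3009 * 0.943 = 2837
30–39: 5799 * 0.933 = 5410
40+: 6718 * 0.968 + 11776 * 0.54 = 6503 + 6359 = 12862
Net migration: 10–19 + 510 → 5009; 40+ + 530 → 13392
→ [3736, 5009, 2837, 5410, 13392]
— Period 3 —
Births: 2837 * 0.408 = 1157 ; 5410 * 0.204 = 1104 → total 2261
10–19: 3736 * 0.961 = 3590
20–29: 5009 * 0.943 = 4723
30–39: 2837 * 0.933 = 2647
40+: 5410 * 0.968 + 13392 * 0.54 = 5237 + 7232 = 12469
Net migration: 10–19 + 510 → 4100; 40+ + 530 → 12999
→ [2261, 4100, 4723, 2647, 12999]
— Period 4 —
Births: 4723 * 0.408 = 1927 ; 2647 * 0.204 = 540 → total 2467
10–19: 2261 * 0.961 = 2173
20–29: 4100 * 0.943 = 3866
30–39: 4723 * 0.933 = 4407
40+: 2647 * 0.968 + 12999 * 0.54 = 2562 + 7019 = 9581
Net migration: 10–19 + 510 → 2683; 40+ + 530 → 10111
→ [2467, 2683, 3866, 4407, 10111]
Total after period 4: 2467 + 2683 + 3866 + 4407 + 10111 = 23534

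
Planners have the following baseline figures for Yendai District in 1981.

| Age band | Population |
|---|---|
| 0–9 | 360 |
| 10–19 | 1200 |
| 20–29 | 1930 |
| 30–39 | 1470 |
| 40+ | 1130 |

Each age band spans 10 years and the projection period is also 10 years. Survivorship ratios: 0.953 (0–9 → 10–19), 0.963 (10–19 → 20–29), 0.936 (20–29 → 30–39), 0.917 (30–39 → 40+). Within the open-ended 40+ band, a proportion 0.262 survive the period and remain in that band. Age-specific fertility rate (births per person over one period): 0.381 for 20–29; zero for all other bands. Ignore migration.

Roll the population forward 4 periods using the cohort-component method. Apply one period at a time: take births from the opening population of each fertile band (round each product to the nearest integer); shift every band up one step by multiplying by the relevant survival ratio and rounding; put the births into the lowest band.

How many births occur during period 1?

Let band 1 be 0–9 through band 5 = 40+.
After projecting period 1:
Births: 1930 × 0.381 = 735
Band 2: 360 × 0.953 = 343
Band 3: 1200 × 0.963 = 1156
Band 4: 1930 × 0.936 = 1806
Band 5: 1470 × 0.917 + 1130 × 0.262 = 1348 + 296 = 1644
Population now: 0–9=735, 10–19=343, 20–29=1156, 30–39=1806, 40+=1644

735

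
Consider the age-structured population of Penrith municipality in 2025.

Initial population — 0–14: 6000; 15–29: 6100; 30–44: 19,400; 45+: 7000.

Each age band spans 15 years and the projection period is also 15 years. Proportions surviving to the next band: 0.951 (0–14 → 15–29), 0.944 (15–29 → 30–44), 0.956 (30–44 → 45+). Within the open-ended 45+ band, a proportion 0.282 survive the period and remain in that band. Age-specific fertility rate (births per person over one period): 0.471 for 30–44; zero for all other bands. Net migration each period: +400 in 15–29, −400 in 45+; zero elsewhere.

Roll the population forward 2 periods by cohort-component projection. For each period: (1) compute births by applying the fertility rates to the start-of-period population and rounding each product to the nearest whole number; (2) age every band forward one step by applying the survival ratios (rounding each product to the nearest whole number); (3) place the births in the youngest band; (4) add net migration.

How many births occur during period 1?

9137

After projecting period 1:
Births: 19400 × 0.471 = 9137
15–29: 6000 × 0.951 = 5706
30–44: 6100 × 0.944 = 5758
45+: 19400 × 0.956 + 7000 × 0.282 = 18546 + 1974 = 20520
Net migration: 15–29 + 400 → 6106; 45+ − 400 → 20120
End of period: [9137, 6106, 5758, 20120]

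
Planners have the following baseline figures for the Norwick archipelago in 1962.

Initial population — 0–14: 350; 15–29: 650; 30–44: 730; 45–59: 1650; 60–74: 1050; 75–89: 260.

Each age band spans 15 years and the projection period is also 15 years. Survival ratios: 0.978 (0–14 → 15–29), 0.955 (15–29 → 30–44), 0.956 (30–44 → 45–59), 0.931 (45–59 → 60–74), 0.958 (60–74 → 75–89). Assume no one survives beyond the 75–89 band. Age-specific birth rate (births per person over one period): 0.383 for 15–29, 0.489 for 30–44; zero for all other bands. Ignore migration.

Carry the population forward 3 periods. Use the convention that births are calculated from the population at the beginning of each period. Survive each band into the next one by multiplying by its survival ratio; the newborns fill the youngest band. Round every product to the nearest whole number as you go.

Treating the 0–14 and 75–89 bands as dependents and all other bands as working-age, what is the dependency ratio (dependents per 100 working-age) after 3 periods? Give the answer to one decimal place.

Period 1.
Births: 650 * 0.383 = 249, 730 * 0.489 = 357 ⇒ total 606
15–29: 350 * 0.978 = 342
30–44: 650 * 0.955 = 621
45–59: 730 * 0.956 = 698
60–74: 1650 * 0.931 = 1536
75–89: 1050 * 0.958 = 1006
→ [606, 342, 621, 698, 1536, 1006]
Period 2.
Births: 342 * 0.383 = 131, 621 * 0.489 = 304 ⇒ total 435
15–29: 606 * 0.978 = 593
30–44: 342 * 0.955 = 327
45–59: 621 * 0.956 = 594
60–74: 698 * 0.931 = 650
75–89: 1536 * 0.958 = 1471
→ [435, 593, 327, 594, 650, 1471]
Period 3.
Births: 593 * 0.383 = 227, 327 * 0.489 = 160 ⇒ total 387
15–29: 435 * 0.978 = 425
30–44: 593 * 0.955 = 566
45–59: 327 * 0.956 = 313
60–74: 594 * 0.931 = 553
75–89: 650 * 0.958 = 623
→ [387, 425, 566, 313, 553, 623]
Dependents (band 0–14 + band 75–89) = 387 + 623 = 1010; working-age = 1857; ratio = 1010/1857 × 100 = 54.4

54.4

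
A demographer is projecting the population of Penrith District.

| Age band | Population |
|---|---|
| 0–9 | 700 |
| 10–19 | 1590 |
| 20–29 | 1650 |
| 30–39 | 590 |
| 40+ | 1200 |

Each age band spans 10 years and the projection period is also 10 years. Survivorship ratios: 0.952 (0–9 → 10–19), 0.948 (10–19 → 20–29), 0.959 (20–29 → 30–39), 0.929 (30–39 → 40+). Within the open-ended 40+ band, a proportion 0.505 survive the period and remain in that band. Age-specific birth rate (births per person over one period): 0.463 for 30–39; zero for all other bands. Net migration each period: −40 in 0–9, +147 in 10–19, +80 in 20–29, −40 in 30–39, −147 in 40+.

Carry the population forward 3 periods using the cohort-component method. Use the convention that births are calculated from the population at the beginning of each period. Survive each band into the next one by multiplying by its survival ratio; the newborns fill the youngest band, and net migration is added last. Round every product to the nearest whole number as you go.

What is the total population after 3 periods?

4777

Numbering the groups 1..5 from youngest to oldest:
[period 1]
Births: 590 × 0.463 = 273
Group 2: 700 × 0.952 = 666
Group 3: 1590 × 0.948 = 1507
Group 4: 1650 × 0.959 = 1582
Group 5: 590 × 0.929 + 1200 × 0.505 = 548 + 606 = 1154
Net migration: Group 1 − 40 → 233; Group 2 + 147 → 813; Group 3 + 80 → 1587; Group 4 − 40 → 1542; Group 5 − 147 → 1007
→ [233, 813, 1587, 1542, 1007]
[period 2]
Births: 1542 × 0.463 = 714
Group 2: 233 × 0.952 = 222
Group 3: 813 × 0.948 = 771
Group 4: 1587 × 0.959 = 1522
Group 5: 1542 × 0.929 + 1007 × 0.505 = 1433 + 509 = 1942
Net migration: Group 1 − 40 → 674; Group 2 + 147 → 369; Group 3 + 80 → 851; Group 4 − 40 → 1482; Group 5 − 147 → 1795
→ [674, 369, 851, 1482, 1795]
[period 3]
Births: 1482 × 0.463 = 686
Group 2: 674 × 0.952 = 642
Group 3: 369 × 0.948 = 350
Group 4: 851 × 0.959 = 816
Group 5: 1482 × 0.929 + 1795 × 0.505 = 1377 + 906 = 2283
Net migration: Group 1 − 40 → 646; Group 2 + 147 → 789; Group 3 + 80 → 430; Group 4 − 40 → 776; Group 5 − 147 → 2136
→ [646, 789, 430, 776, 2136]
Total after period 3: 646 + 789 + 430 + 776 + 2136 = 4777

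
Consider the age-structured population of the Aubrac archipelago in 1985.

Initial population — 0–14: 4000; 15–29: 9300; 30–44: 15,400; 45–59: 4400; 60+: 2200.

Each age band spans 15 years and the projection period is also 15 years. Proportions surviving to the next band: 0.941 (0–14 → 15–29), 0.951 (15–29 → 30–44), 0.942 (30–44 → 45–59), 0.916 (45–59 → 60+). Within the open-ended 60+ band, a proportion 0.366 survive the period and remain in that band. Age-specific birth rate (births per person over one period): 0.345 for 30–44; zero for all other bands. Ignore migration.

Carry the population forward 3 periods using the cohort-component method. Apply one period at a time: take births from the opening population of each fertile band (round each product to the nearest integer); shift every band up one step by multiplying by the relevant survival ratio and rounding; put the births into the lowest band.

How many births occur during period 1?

5313

Numbering the groups 1..5 from youngest to oldest:
[period 1]
Births: 15400 × 0.345 = 5313
Group 2: 4000 × 0.941 = 3764
Group 3: 9300 × 0.951 = 8844
Group 4: 15400 × 0.942 = 14507
Group 5: 4400 × 0.916 + 2200 × 0.366 = 4030 + 805 = 4835
→ [5313, 3764, 8844, 14507, 4835]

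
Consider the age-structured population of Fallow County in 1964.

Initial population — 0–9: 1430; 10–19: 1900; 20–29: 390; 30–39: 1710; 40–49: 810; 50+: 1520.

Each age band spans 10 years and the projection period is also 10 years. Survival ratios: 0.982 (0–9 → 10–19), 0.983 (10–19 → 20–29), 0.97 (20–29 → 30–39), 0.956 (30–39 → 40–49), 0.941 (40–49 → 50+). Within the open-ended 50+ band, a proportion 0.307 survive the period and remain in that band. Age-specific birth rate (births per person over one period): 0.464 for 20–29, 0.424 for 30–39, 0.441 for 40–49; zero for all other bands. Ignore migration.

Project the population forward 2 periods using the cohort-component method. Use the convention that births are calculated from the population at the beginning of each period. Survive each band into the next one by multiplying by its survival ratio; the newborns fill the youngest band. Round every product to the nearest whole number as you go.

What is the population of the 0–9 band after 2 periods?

Period 1.
Births: 390 × 0.464 = 181 ; 1710 × 0.424 = 725 ; 810 × 0.441 = 357 → 1263
10–19: 1430 × 0.982 = 1404
20–29: 1900 × 0.983 = 1868
30–39: 390 × 0.97 = 378
40–49: 1710 × 0.956 = 1635
50+: 810 × 0.941 + 1520 × 0.307 = 762 + 467 = 1229
Giving 1263 / 1404 / 1868 / 378 / 1635 / 1229.
Period 2.
Births: 1868 × 0.464 = 867 ; 378 × 0.424 = 160 ; 1635 × 0.441 = 721 → 1748
10–19: 1263 × 0.982 = 1240
20–29: 1404 × 0.983 = 1380
30–39: 1868 × 0.97 = 1812
40–49: 378 × 0.956 = 361
50+: 1635 × 0.941 + 1229 × 0.307 = 1539 + 377 = 1916
Giving 1748 / 1240 / 1380 / 1812 / 361 / 1916.

1748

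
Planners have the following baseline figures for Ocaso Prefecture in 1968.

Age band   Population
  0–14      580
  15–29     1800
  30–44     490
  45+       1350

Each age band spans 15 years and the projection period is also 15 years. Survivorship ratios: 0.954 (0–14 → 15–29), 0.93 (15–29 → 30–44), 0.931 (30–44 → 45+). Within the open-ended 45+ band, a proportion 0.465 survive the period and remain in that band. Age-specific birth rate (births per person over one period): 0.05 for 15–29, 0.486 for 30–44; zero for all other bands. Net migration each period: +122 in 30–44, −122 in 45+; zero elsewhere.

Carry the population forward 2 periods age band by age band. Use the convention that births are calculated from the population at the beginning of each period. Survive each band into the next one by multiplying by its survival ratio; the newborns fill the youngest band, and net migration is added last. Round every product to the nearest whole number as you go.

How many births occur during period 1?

328

Numbering the groups 1..4 from youngest to oldest:
Period 1:
Births: 1800 * 0.05 = 90 ; 490 * 0.486 = 238 → total 328
Group 2: 580 * 0.954 = 553
Group 3: 1800 * 0.93 = 1674
Group 4: 490 * 0.931 + 1350 * 0.465 = 456 + 628 = 1084
Net migration: Group 3 + 122 → 1796; Group 4 − 122 → 962
→ [328, 553, 1796, 962]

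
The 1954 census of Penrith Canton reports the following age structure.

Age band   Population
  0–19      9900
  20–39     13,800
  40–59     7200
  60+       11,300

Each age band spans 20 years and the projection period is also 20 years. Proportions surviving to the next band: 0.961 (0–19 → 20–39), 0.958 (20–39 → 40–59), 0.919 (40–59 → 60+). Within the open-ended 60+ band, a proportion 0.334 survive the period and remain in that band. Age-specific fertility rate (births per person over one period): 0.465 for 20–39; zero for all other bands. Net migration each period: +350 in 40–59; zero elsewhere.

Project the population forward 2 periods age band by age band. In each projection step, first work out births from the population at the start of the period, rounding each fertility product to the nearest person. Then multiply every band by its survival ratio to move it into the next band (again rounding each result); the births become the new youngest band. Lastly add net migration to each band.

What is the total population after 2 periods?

35997

(Groups numbered youngest = 1 to oldest = 4.)
Period 1:
Births: 13800 × 0.465 = 6417
Group 2: 9900 × 0.961 = 9514
Group 3: 13800 × 0.958 = 13220
Group 4: 7200 × 0.919 + 11300 × 0.334 = 6617 + 3774 = 10391
Net migration: Group 3 + 350 → 13570
→ [6417, 9514, 13570, 10391]
Period 2:
Births: 9514 × 0.465 = 4424
Group 2: 6417 × 0.961 = 6167
Group 3: 9514 × 0.958 = 9114
Group 4: 13570 × 0.919 + 10391 × 0.334 = 12471 + 3471 = 15942
Net migration: Group 3 + 350 → 9464
→ [4424, 6167, 9464, 15942]
Total after period 2: 4424 + 6167 + 9464 + 15942 = 35997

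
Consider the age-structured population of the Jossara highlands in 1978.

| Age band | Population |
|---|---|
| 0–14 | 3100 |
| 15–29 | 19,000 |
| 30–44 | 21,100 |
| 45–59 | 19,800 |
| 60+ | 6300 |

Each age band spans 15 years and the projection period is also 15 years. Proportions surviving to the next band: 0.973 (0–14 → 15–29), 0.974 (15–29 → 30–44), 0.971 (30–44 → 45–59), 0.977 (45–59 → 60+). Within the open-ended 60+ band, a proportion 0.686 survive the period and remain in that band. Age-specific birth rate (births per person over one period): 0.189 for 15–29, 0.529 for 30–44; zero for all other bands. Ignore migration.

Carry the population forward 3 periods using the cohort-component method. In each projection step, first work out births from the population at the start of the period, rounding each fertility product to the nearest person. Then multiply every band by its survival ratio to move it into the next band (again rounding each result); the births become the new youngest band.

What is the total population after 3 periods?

73608

— Period 1 —
Births: 19000 * 0.189 = 3591 ; 21100 * 0.529 = 11162 ⇒ total 14753
15–29: 3100 * 0.973 = 3016
30–44: 19000 * 0.974 = 18506
45–59: 21100 * 0.971 = 20488
60+: 19800 * 0.977 + 6300 * 0.686 = 19345 + 4322 = 23667
Population now: 0–14=14753, 15–29=3016, 30–44=18506, 45–59=20488, 60+=23667
— Period 2 —
Births: 3016 * 0.189 = 570 ; 18506 * 0.529 = 9790 ⇒ total 10360
15–29: 14753 * 0.973 = 14355
30–44: 3016 * 0.974 = 2938
45–59: 18506 * 0.971 = 17969
60+: 20488 * 0.977 + 23667 * 0.686 = 20017 + 16236 = 36253
Population now: 0–14=10360, 15–29=14355, 30–44=2938, 45–59=17969, 60+=36253
— Period 3 —
Births: 14355 * 0.189 = 2713 ; 2938 * 0.529 = 1554 ⇒ total 4267
15–29: 10360 * 0.973 = 10080
30–44: 14355 * 0.974 = 13982
45–59: 2938 * 0.971 = 2853
60+: 17969 * 0.977 + 36253 * 0.686 = 17556 + 24870 = 42426
Population now: 0–14=4267, 15–29=10080, 30–44=13982, 45–59=2853, 60+=42426
Total after period 3: 4267 + 10080 + 13982 + 2853 + 42426 = 73608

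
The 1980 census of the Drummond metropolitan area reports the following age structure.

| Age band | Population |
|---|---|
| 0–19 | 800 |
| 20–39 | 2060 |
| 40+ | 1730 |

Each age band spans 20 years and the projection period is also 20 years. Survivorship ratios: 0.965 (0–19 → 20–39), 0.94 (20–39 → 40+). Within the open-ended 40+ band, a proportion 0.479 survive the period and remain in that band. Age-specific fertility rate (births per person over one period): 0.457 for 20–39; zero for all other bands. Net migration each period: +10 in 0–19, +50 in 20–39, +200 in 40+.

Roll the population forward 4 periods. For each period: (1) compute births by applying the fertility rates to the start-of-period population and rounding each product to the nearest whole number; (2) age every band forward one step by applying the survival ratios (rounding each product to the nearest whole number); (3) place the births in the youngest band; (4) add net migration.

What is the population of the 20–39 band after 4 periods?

Numbering the bands 1..3 from youngest to oldest:
Period 1:
Births: 2060 × 0.457 = 941
Band 2: 800 × 0.965 = 772
Band 3: 2060 × 0.94 + 1730 × 0.479 = 1936 + 829 = 2765
Net migration: Band 1 + 10 → 951; Band 2 + 50 → 822; Band 3 + 200 → 2965
→ [951, 822, 2965]
Period 2:
Births: 822 × 0.457 = 376
Band 2: 951 × 0.965 = 918
Band 3: 822 × 0.94 + 2965 × 0.479 = 773 + 1420 = 2193
Net migration: Band 1 + 10 → 386; Band 2 + 50 → 968; Band 3 + 200 → 2393
→ [386, 968, 2393]
Period 3:
Births: 968 × 0.457 = 442
Band 2: 386 × 0.965 = 372
Band 3: 968 × 0.94 + 2393 × 0.479 = 910 + 1146 = 2056
Net migration: Band 1 + 10 → 452; Band 2 + 50 → 422; Band 3 + 200 → 2256
→ [452, 422, 2256]
Period 4:
Births: 422 × 0.457 = 193
Band 2: 452 × 0.965 = 436
Band 3: 422 × 0.94 + 2256 × 0.479 = 397 + 1081 = 1478
Net migration: Band 1 + 10 → 203; Band 2 + 50 → 486; Band 3 + 200 → 1678
→ [203, 486, 1678]

486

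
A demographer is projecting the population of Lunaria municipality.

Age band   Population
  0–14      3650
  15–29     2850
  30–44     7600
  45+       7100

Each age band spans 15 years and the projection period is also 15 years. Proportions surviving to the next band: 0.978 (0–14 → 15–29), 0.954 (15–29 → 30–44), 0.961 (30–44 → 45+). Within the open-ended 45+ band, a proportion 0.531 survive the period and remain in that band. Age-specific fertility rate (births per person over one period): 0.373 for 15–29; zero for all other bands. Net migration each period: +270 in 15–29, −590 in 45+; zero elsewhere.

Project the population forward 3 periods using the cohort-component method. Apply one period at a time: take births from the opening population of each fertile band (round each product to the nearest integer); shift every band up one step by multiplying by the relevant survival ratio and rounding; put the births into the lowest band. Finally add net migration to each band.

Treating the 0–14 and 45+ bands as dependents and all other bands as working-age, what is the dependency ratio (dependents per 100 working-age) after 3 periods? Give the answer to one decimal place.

255.1

— Period 1 —
Births: 2850 * 0.373 = 1063
15–29: 3650 * 0.978 = 3570
30–44: 2850 * 0.954 = 2719
45+: 7600 * 0.961 + 7100 * 0.531 = 7304 + 3770 = 11074
Net migration: 15–29 + 270 → 3840; 45+ − 590 → 10484
End of period: [1063, 3840, 2719, 10484]
— Period 2 —
Births: 3840 * 0.373 = 1432
15–29: 1063 * 0.978 = 1040
30–44: 3840 * 0.954 = 3663
45+: 2719 * 0.961 + 10484 * 0.531 = 2613 + 5567 = 8180
Net migration: 15–29 + 270 → 1310; 45+ − 590 → 7590
End of period: [1432, 1310, 3663, 7590]
— Period 3 —
Births: 1310 * 0.373 = 489
15–29: 1432 * 0.978 = 1400
30–44: 1310 * 0.954 = 1250
45+: 3663 * 0.961 + 7590 * 0.531 = 3520 + 4030 = 7550
Net migration: 15–29 + 270 → 1670; 45+ − 590 → 6960
End of period: [489, 1670, 1250, 6960]
Dependents (band 0–14 + band 45+) = 489 + 6960 = 7449; working-age = 2920; ratio = 7449/2920 × 100 = 255.1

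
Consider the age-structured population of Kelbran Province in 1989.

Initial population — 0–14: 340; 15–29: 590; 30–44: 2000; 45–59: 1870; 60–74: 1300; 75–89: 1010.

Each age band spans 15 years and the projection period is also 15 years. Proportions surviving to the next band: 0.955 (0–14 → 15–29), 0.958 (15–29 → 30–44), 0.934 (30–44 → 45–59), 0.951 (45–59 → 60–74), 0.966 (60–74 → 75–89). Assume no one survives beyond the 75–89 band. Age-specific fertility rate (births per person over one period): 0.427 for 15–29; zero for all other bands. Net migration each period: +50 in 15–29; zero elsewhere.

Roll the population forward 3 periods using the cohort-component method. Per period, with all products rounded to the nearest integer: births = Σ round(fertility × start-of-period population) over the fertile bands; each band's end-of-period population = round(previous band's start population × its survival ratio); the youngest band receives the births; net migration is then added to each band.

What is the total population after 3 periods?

After projecting period 1:
Births: 590 × 0.427 = 252
15–29: 340 × 0.955 = 325
30–44: 590 × 0.958 = 565
45–59: 2000 × 0.934 = 1868
60–74: 1870 × 0.951 = 1778
75–89: 1300 × 0.966 = 1256
Net migration: 15–29 + 50 → 375
Giving 252 / 375 / 565 / 1868 / 1778 / 1256.
After projecting period 2:
Births: 375 × 0.427 = 160
15–29: 252 × 0.955 = 241
30–44: 375 × 0.958 = 359
45–59: 565 × 0.934 = 528
60–74: 1868 × 0.951 = 1776
75–89: 1778 × 0.966 = 1718
Net migration: 15–29 + 50 → 291
Giving 160 / 291 / 359 / 528 / 1776 / 1718.
After projecting period 3:
Births: 291 × 0.427 = 124
15–29: 160 × 0.955 = 153
30–44: 291 × 0.958 = 279
45–59: 359 × 0.934 = 335
60–74: 528 × 0.951 = 502
75–89: 1776 × 0.966 = 1716
Net migration: 15–29 + 50 → 203
Giving 124 / 203 / 279 / 335 / 502 / 1716.
Total after period 3: 124 + 203 + 279 + 335 + 502 + 1716 = 3159

3159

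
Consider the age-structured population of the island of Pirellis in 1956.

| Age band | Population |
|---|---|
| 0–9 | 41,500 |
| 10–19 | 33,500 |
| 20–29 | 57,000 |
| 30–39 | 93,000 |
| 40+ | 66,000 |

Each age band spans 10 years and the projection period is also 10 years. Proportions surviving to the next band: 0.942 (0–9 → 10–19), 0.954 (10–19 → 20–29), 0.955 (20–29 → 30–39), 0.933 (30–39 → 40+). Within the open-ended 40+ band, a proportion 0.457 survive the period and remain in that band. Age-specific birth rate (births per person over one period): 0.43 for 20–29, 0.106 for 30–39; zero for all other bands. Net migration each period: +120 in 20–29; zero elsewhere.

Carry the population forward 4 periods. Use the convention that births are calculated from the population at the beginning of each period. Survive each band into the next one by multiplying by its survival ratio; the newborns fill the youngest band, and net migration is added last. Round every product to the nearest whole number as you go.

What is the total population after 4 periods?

150812

Period 1:
Births: 57000 × 0.43 = 24510  |  93000 × 0.106 = 9858 → 34368
10–19: 41500 × 0.942 = 39093
20–29: 33500 × 0.954 = 31959
30–39: 57000 × 0.955 = 54435
40+: 93000 × 0.933 + 66000 × 0.457 = 86769 + 30162 = 116931
Net migration: 20–29 + 120 → 32079
Giving 34368 / 39093 / 32079 / 54435 / 116931.
Period 2:
Births: 32079 × 0.43 = 13794  |  54435 × 0.106 = 5770 → 19564
10–19: 34368 × 0.942 = 32375
20–29: 39093 × 0.954 = 37295
30–39: 32079 × 0.955 = 30635
40+: 54435 × 0.933 + 116931 × 0.457 = 50788 + 53437 = 104225
Net migration: 20–29 + 120 → 37415
Giving 19564 / 32375 / 37415 / 30635 / 104225.
Period 3:
Births: 37415 × 0.43 = 16088  |  30635 × 0.106 = 3247 → 19335
10–19: 19564 × 0.942 = 18429
20–29: 32375 × 0.954 = 30886
30–39: 37415 × 0.955 = 35731
40+: 30635 × 0.933 + 104225 × 0.457 = 28582 + 47631 = 76213
Net migration: 20–29 + 120 → 31006
Giving 19335 / 18429 / 31006 / 35731 / 76213.
Period 4:
Births: 31006 × 0.43 = 13333  |  35731 × 0.106 = 3787 → 17120
10–19: 19335 × 0.942 = 18214
20–29: 18429 × 0.954 = 17581
30–39: 31006 × 0.955 = 29611
40+: 35731 × 0.933 + 76213 × 0.457 = 33337 + 34829 = 68166
Net migration: 20–29 + 120 → 17701
Giving 17120 / 18214 / 17701 / 29611 / 68166.
Total after period 4: 17120 + 18214 + 17701 + 29611 + 68166 = 150812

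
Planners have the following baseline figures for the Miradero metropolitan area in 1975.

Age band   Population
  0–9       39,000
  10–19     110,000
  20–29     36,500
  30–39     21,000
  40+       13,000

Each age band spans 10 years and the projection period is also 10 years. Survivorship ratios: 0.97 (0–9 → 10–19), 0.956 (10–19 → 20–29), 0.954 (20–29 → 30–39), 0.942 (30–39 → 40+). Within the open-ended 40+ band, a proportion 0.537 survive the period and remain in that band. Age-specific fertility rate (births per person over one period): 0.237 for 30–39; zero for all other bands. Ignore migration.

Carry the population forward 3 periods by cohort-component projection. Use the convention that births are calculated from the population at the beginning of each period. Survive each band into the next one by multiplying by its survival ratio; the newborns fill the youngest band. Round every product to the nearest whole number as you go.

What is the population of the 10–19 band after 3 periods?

[period 1]
Births: 21000 × 0.237 = 4977
10–19: 39000 × 0.97 = 37830
20–29: 110000 × 0.956 = 105160
30–39: 36500 × 0.954 = 34821
40+: 21000 × 0.942 + 13000 × 0.537 = 19782 + 6981 = 26763
Population now: 0–9=4977, 10–19=37830, 20–29=105160, 30–39=34821, 40+=26763
[period 2]
Births: 34821 × 0.237 = 8253
10–19: 4977 × 0.97 = 4828
20–29: 37830 × 0.956 = 36165
30–39: 105160 × 0.954 = 100323
40+: 34821 × 0.942 + 26763 × 0.537 = 32801 + 14372 = 47173
Population now: 0–9=8253, 10–19=4828, 20–29=36165, 30–39=100323, 40+=47173
[period 3]
Births: 100323 × 0.237 = 23777
10–19: 8253 × 0.97 = 8005
20–29: 4828 × 0.956 = 4616
30–39: 36165 × 0.954 = 34501
40+: 100323 × 0.942 + 47173 × 0.537 = 94504 + 25332 = 119836
Population now: 0–9=23777, 10–19=8005, 20–29=4616, 30–39=34501, 40+=119836

8005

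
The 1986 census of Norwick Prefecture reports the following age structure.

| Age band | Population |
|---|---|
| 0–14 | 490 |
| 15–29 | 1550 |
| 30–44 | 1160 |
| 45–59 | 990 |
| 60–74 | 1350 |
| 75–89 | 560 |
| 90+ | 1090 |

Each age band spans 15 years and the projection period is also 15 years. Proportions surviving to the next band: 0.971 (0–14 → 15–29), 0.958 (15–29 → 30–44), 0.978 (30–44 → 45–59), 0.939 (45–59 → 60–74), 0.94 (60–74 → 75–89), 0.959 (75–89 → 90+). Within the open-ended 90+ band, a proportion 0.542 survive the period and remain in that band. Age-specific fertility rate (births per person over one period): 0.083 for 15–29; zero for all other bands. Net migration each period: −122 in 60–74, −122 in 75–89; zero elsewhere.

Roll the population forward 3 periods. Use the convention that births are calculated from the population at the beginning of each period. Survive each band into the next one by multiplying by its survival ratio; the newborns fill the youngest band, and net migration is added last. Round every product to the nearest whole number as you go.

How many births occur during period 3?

10

After projecting period 1:
Births: 1550 × 0.083 = 129
15–29: 490 × 0.971 = 476
30–44: 1550 × 0.958 = 1485
45–59: 1160 × 0.978 = 1134
60–74: 990 × 0.939 = 930
75–89: 1350 × 0.94 = 1269
90+: 560 × 0.959 + 1090 × 0.542 = 537 + 591 = 1128
Net migration: 60–74 − 122 → 808; 75–89 − 122 → 1147
Population now: 0–14=129, 15–29=476, 30–44=1485, 45–59=1134, 60–74=808, 75–89=1147, 90+=1128
After projecting period 2:
Births: 476 × 0.083 = 40
15–29: 129 × 0.971 = 125
30–44: 476 × 0.958 = 456
45–59: 1485 × 0.978 = 1452
60–74: 1134 × 0.939 = 1065
75–89: 808 × 0.94 = 760
90+: 1147 × 0.959 + 1128 × 0.542 = 1100 + 611 = 1711
Net migration: 60–74 − 122 → 943; 75–89 − 122 → 638
Population now: 0–14=40, 15–29=125, 30–44=456, 45–59=1452, 60–74=943, 75–89=638, 90+=1711
After projecting period 3:
Births: 125 × 0.083 = 10
15–29: 40 × 0.971 = 39
30–44: 125 × 0.958 = 120
45–59: 456 × 0.978 = 446
60–74: 1452 × 0.939 = 1363
75–89: 943 × 0.94 = 886
90+: 638 × 0.959 + 1711 × 0.542 = 612 + 927 = 1539
Net migration: 60–74 − 122 → 1241; 75–89 − 122 → 764
Population now: 0–14=10, 15–29=39, 30–44=120, 45–59=446, 60–74=1241, 75–89=764, 90+=1539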